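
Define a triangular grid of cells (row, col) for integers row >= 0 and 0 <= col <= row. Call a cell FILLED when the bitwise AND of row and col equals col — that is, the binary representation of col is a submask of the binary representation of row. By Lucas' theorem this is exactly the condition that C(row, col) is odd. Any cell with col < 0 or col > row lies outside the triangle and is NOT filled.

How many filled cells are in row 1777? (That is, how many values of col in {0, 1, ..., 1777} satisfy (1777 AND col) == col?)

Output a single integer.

1777 in binary = 11011110001
popcount(1777) = number of 1-bits in 11011110001 = 7
A col c satisfies (1777 AND c) == c iff every set bit of c is also set in 1777; each of the 7 set bits of 1777 can independently be on or off in c.
count = 2^7 = 128

Answer: 128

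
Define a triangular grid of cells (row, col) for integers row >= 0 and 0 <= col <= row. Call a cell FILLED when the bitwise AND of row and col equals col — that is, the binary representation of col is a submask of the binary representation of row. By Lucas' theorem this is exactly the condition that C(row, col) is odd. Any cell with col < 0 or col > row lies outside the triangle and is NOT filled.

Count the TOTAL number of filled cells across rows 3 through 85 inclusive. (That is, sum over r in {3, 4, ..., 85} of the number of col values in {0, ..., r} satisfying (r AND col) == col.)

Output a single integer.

Answer: 946

Derivation:
r3=11 pc2: +4 =4
r4=100 pc1: +2 =6
r5=101 pc2: +4 =10
r6=110 pc2: +4 =14
r7=111 pc3: +8 =22
r8=1000 pc1: +2 =24
r9=1001 pc2: +4 =28
r10=1010 pc2: +4 =32
r11=1011 pc3: +8 =40
r12=1100 pc2: +4 =44
r13=1101 pc3: +8 =52
r14=1110 pc3: +8 =60
r15=1111 pc4: +16 =76
r16=10000 pc1: +2 =78
r17=10001 pc2: +4 =82
r18=10010 pc2: +4 =86
r19=10011 pc3: +8 =94
r20=10100 pc2: +4 =98
r21=10101 pc3: +8 =106
r22=10110 pc3: +8 =114
r23=10111 pc4: +16 =130
r24=11000 pc2: +4 =134
r25=11001 pc3: +8 =142
r26=11010 pc3: +8 =150
r27=11011 pc4: +16 =166
r28=11100 pc3: +8 =174
r29=11101 pc4: +16 =190
r30=11110 pc4: +16 =206
r31=11111 pc5: +32 =238
r32=100000 pc1: +2 =240
r33=100001 pc2: +4 =244
r34=100010 pc2: +4 =248
r35=100011 pc3: +8 =256
r36=100100 pc2: +4 =260
r37=100101 pc3: +8 =268
r38=100110 pc3: +8 =276
r39=100111 pc4: +16 =292
r40=101000 pc2: +4 =296
r41=101001 pc3: +8 =304
r42=101010 pc3: +8 =312
r43=101011 pc4: +16 =328
r44=101100 pc3: +8 =336
r45=101101 pc4: +16 =352
r46=101110 pc4: +16 =368
r47=101111 pc5: +32 =400
r48=110000 pc2: +4 =404
r49=110001 pc3: +8 =412
r50=110010 pc3: +8 =420
r51=110011 pc4: +16 =436
r52=110100 pc3: +8 =444
r53=110101 pc4: +16 =460
r54=110110 pc4: +16 =476
r55=110111 pc5: +32 =508
r56=111000 pc3: +8 =516
r57=111001 pc4: +16 =532
r58=111010 pc4: +16 =548
r59=111011 pc5: +32 =580
r60=111100 pc4: +16 =596
r61=111101 pc5: +32 =628
r62=111110 pc5: +32 =660
r63=111111 pc6: +64 =724
r64=1000000 pc1: +2 =726
r65=1000001 pc2: +4 =730
r66=1000010 pc2: +4 =734
r67=1000011 pc3: +8 =742
r68=1000100 pc2: +4 =746
r69=1000101 pc3: +8 =754
r70=1000110 pc3: +8 =762
r71=1000111 pc4: +16 =778
r72=1001000 pc2: +4 =782
r73=1001001 pc3: +8 =790
r74=1001010 pc3: +8 =798
r75=1001011 pc4: +16 =814
r76=1001100 pc3: +8 =822
r77=1001101 pc4: +16 =838
r78=1001110 pc4: +16 =854
r79=1001111 pc5: +32 =886
r80=1010000 pc2: +4 =890
r81=1010001 pc3: +8 =898
r82=1010010 pc3: +8 =906
r83=1010011 pc4: +16 =922
r84=1010100 pc3: +8 =930
r85=1010101 pc4: +16 =946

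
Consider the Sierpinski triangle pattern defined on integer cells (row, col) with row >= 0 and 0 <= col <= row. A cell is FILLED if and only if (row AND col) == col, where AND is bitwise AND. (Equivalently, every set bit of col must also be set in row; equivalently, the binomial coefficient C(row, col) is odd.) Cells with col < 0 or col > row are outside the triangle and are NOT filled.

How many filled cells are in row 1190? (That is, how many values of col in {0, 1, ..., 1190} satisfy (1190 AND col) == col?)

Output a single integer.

Answer: 32

Derivation:
1190 in binary = 10010100110
popcount(1190) = number of 1-bits in 10010100110 = 5
A col c satisfies (1190 AND c) == c iff every set bit of c is also set in 1190; each of the 5 set bits of 1190 can independently be on or off in c.
count = 2^5 = 32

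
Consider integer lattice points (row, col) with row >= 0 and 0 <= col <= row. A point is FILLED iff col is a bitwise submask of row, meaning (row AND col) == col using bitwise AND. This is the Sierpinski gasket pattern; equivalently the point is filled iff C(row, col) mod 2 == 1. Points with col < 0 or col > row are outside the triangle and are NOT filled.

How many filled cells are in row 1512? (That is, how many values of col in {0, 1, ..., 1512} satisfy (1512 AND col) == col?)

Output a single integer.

Answer: 64

Derivation:
1512 in binary = 10111101000
popcount(1512) = number of 1-bits in 10111101000 = 6
A col c satisfies (1512 AND c) == c iff every set bit of c is also set in 1512; each of the 6 set bits of 1512 can independently be on or off in c.
count = 2^6 = 64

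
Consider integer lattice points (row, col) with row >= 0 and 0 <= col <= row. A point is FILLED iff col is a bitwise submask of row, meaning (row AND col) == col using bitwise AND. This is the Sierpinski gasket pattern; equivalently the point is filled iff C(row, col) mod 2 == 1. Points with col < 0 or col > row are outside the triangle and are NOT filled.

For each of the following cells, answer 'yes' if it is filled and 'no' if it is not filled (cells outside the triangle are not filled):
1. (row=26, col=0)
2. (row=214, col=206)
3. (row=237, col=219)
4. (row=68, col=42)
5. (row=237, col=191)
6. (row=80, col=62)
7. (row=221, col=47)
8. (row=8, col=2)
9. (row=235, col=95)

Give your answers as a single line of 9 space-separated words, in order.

(26,0): row=0b11010, col=0b0, row AND col = 0b0 = 0; 0 == 0 -> filled
(214,206): row=0b11010110, col=0b11001110, row AND col = 0b11000110 = 198; 198 != 206 -> empty
(237,219): row=0b11101101, col=0b11011011, row AND col = 0b11001001 = 201; 201 != 219 -> empty
(68,42): row=0b1000100, col=0b101010, row AND col = 0b0 = 0; 0 != 42 -> empty
(237,191): row=0b11101101, col=0b10111111, row AND col = 0b10101101 = 173; 173 != 191 -> empty
(80,62): row=0b1010000, col=0b111110, row AND col = 0b10000 = 16; 16 != 62 -> empty
(221,47): row=0b11011101, col=0b101111, row AND col = 0b1101 = 13; 13 != 47 -> empty
(8,2): row=0b1000, col=0b10, row AND col = 0b0 = 0; 0 != 2 -> empty
(235,95): row=0b11101011, col=0b1011111, row AND col = 0b1001011 = 75; 75 != 95 -> empty

Answer: yes no no no no no no no no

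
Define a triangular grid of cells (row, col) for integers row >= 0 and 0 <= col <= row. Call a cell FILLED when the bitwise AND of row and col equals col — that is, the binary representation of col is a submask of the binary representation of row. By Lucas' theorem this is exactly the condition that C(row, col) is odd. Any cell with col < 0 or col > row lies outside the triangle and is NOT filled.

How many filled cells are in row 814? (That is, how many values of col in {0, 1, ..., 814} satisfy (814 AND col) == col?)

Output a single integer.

814 in binary = 1100101110
popcount(814) = number of 1-bits in 1100101110 = 6
A col c satisfies (814 AND c) == c iff every set bit of c is also set in 814; each of the 6 set bits of 814 can independently be on or off in c.
count = 2^6 = 64

Answer: 64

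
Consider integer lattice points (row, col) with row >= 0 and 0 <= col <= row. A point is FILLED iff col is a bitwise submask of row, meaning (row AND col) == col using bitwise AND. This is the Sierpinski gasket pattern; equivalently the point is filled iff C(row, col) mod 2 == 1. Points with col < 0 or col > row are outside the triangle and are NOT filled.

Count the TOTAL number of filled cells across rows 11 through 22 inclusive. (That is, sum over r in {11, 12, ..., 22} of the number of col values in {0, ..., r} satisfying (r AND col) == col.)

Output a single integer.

r11=1011 pc3: +8 =8
r12=1100 pc2: +4 =12
r13=1101 pc3: +8 =20
r14=1110 pc3: +8 =28
r15=1111 pc4: +16 =44
r16=10000 pc1: +2 =46
r17=10001 pc2: +4 =50
r18=10010 pc2: +4 =54
r19=10011 pc3: +8 =62
r20=10100 pc2: +4 =66
r21=10101 pc3: +8 =74
r22=10110 pc3: +8 =82

Answer: 82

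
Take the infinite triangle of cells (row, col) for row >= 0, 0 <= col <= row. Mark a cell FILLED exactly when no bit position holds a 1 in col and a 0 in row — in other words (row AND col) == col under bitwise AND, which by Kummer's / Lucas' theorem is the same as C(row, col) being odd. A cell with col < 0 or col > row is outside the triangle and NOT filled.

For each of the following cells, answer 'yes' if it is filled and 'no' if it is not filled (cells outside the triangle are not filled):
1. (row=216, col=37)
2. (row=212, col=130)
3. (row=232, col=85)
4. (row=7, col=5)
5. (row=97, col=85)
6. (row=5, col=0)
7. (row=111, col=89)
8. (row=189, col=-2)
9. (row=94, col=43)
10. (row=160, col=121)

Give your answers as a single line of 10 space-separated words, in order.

(216,37): row=0b11011000, col=0b100101, row AND col = 0b0 = 0; 0 != 37 -> empty
(212,130): row=0b11010100, col=0b10000010, row AND col = 0b10000000 = 128; 128 != 130 -> empty
(232,85): row=0b11101000, col=0b1010101, row AND col = 0b1000000 = 64; 64 != 85 -> empty
(7,5): row=0b111, col=0b101, row AND col = 0b101 = 5; 5 == 5 -> filled
(97,85): row=0b1100001, col=0b1010101, row AND col = 0b1000001 = 65; 65 != 85 -> empty
(5,0): row=0b101, col=0b0, row AND col = 0b0 = 0; 0 == 0 -> filled
(111,89): row=0b1101111, col=0b1011001, row AND col = 0b1001001 = 73; 73 != 89 -> empty
(189,-2): col outside [0, 189] -> not filled
(94,43): row=0b1011110, col=0b101011, row AND col = 0b1010 = 10; 10 != 43 -> empty
(160,121): row=0b10100000, col=0b1111001, row AND col = 0b100000 = 32; 32 != 121 -> empty

Answer: no no no yes no yes no no no no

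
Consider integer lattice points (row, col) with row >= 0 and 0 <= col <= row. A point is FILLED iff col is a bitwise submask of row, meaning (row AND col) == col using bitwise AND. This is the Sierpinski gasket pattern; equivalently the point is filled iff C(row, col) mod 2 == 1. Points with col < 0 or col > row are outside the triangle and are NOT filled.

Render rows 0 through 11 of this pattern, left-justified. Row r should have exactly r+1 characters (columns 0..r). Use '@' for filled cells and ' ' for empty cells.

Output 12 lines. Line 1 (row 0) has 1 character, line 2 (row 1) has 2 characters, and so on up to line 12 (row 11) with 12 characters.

r0=0: @
r1=1: @@
r2=10: @ @
r3=11: @@@@
r4=100: @   @
r5=101: @@  @@
r6=110: @ @ @ @
r7=111: @@@@@@@@
r8=1000: @       @
r9=1001: @@      @@
r10=1010: @ @     @ @
r11=1011: @@@@    @@@@

Answer: @
@@
@ @
@@@@
@   @
@@  @@
@ @ @ @
@@@@@@@@
@       @
@@      @@
@ @     @ @
@@@@    @@@@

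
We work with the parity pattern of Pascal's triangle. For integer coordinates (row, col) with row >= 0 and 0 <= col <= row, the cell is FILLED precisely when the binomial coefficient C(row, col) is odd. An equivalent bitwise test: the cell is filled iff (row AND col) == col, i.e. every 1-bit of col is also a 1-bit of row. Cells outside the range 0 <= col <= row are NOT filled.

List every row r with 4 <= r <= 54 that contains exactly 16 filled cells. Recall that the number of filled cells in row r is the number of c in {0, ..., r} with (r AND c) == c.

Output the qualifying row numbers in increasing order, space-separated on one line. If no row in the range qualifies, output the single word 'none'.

Answer: 15 23 27 29 30 39 43 45 46 51 53 54

Derivation:
Row r has 2^popcount(r) filled cells, so we need popcount(r) = log2(16) = 4.
Scan r = 4..54 and keep those with exactly 4 one-bits:
r=4=100 popcount=1 -> skip
r=5=101 popcount=2 -> skip
r=6=110 popcount=2 -> skip
r=7=111 popcount=3 -> skip
r=8=1000 popcount=1 -> skip
r=9=1001 popcount=2 -> skip
r=10=1010 popcount=2 -> skip
r=11=1011 popcount=3 -> skip
r=12=1100 popcount=2 -> skip
r=13=1101 popcount=3 -> skip
r=14=1110 popcount=3 -> skip
r=15=1111 popcount=4 -> KEEP
r=16=10000 popcount=1 -> skip
r=17=10001 popcount=2 -> skip
r=18=10010 popcount=2 -> skip
r=19=10011 popcount=3 -> skip
r=20=10100 popcount=2 -> skip
r=21=10101 popcount=3 -> skip
r=22=10110 popcount=3 -> skip
r=23=10111 popcount=4 -> KEEP
r=24=11000 popcount=2 -> skip
r=25=11001 popcount=3 -> skip
r=26=11010 popcount=3 -> skip
r=27=11011 popcount=4 -> KEEP
r=28=11100 popcount=3 -> skip
r=29=11101 popcount=4 -> KEEP
r=30=11110 popcount=4 -> KEEP
r=31=11111 popcount=5 -> skip
r=32=100000 popcount=1 -> skip
r=33=100001 popcount=2 -> skip
r=34=100010 popcount=2 -> skip
r=35=100011 popcount=3 -> skip
r=36=100100 popcount=2 -> skip
r=37=100101 popcount=3 -> skip
r=38=100110 popcount=3 -> skip
r=39=100111 popcount=4 -> KEEP
r=40=101000 popcount=2 -> skip
r=41=101001 popcount=3 -> skip
r=42=101010 popcount=3 -> skip
r=43=101011 popcount=4 -> KEEP
r=44=101100 popcount=3 -> skip
r=45=101101 popcount=4 -> KEEP
r=46=101110 popcount=4 -> KEEP
r=47=101111 popcount=5 -> skip
r=48=110000 popcount=2 -> skip
r=49=110001 popcount=3 -> skip
r=50=110010 popcount=3 -> skip
r=51=110011 popcount=4 -> KEEP
r=52=110100 popcount=3 -> skip
r=53=110101 popcount=4 -> KEEP
r=54=110110 popcount=4 -> KEEP
Kept rows: 15 23 27 29 30 39 43 45 46 51 53 54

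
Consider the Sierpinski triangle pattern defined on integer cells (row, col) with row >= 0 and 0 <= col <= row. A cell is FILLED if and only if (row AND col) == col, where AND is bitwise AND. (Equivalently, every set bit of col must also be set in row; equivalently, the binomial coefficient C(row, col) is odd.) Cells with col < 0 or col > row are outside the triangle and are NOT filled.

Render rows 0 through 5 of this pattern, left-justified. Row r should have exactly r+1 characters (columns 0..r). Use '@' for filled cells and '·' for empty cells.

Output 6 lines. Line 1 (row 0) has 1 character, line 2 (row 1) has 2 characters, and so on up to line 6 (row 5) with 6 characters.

Answer: @
@@
@·@
@@@@
@···@
@@··@@

Derivation:
r0=0: @
r1=1: @@
r2=10: @·@
r3=11: @@@@
r4=100: @···@
r5=101: @@··@@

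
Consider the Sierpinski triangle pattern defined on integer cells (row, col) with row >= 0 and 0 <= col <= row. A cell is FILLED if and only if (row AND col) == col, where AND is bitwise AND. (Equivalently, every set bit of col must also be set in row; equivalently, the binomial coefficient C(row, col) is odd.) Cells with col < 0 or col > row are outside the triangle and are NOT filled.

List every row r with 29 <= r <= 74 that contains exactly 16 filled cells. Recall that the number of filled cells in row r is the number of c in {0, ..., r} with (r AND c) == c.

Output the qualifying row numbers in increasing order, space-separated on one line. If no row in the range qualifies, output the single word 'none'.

Row r has 2^popcount(r) filled cells, so we need popcount(r) = log2(16) = 4.
Scan r = 29..74 and keep those with exactly 4 one-bits:
r=29=11101 popcount=4 -> KEEP
r=30=11110 popcount=4 -> KEEP
r=31=11111 popcount=5 -> skip
r=32=100000 popcount=1 -> skip
r=33=100001 popcount=2 -> skip
r=34=100010 popcount=2 -> skip
r=35=100011 popcount=3 -> skip
r=36=100100 popcount=2 -> skip
r=37=100101 popcount=3 -> skip
r=38=100110 popcount=3 -> skip
r=39=100111 popcount=4 -> KEEP
r=40=101000 popcount=2 -> skip
r=41=101001 popcount=3 -> skip
r=42=101010 popcount=3 -> skip
r=43=101011 popcount=4 -> KEEP
r=44=101100 popcount=3 -> skip
r=45=101101 popcount=4 -> KEEP
r=46=101110 popcount=4 -> KEEP
r=47=101111 popcount=5 -> skip
r=48=110000 popcount=2 -> skip
r=49=110001 popcount=3 -> skip
r=50=110010 popcount=3 -> skip
r=51=110011 popcount=4 -> KEEP
r=52=110100 popcount=3 -> skip
r=53=110101 popcount=4 -> KEEP
r=54=110110 popcount=4 -> KEEP
r=55=110111 popcount=5 -> skip
r=56=111000 popcount=3 -> skip
r=57=111001 popcount=4 -> KEEP
r=58=111010 popcount=4 -> KEEP
r=59=111011 popcount=5 -> skip
r=60=111100 popcount=4 -> KEEP
r=61=111101 popcount=5 -> skip
r=62=111110 popcount=5 -> skip
r=63=111111 popcount=6 -> skip
r=64=1000000 popcount=1 -> skip
r=65=1000001 popcount=2 -> skip
r=66=1000010 popcount=2 -> skip
r=67=1000011 popcount=3 -> skip
r=68=1000100 popcount=2 -> skip
r=69=1000101 popcount=3 -> skip
r=70=1000110 popcount=3 -> skip
r=71=1000111 popcount=4 -> KEEP
r=72=1001000 popcount=2 -> skip
r=73=1001001 popcount=3 -> skip
r=74=1001010 popcount=3 -> skip
Kept rows: 29 30 39 43 45 46 51 53 54 57 58 60 71

Answer: 29 30 39 43 45 46 51 53 54 57 58 60 71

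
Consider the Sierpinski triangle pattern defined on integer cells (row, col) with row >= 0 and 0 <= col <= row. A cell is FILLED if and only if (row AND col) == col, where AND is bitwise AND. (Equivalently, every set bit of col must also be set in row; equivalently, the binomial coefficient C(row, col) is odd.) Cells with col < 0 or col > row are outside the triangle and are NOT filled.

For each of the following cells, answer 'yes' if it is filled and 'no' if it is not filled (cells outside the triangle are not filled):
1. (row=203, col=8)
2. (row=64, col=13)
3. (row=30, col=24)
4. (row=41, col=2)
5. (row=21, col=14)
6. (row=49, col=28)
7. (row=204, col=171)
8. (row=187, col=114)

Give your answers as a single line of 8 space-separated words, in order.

(203,8): row=0b11001011, col=0b1000, row AND col = 0b1000 = 8; 8 == 8 -> filled
(64,13): row=0b1000000, col=0b1101, row AND col = 0b0 = 0; 0 != 13 -> empty
(30,24): row=0b11110, col=0b11000, row AND col = 0b11000 = 24; 24 == 24 -> filled
(41,2): row=0b101001, col=0b10, row AND col = 0b0 = 0; 0 != 2 -> empty
(21,14): row=0b10101, col=0b1110, row AND col = 0b100 = 4; 4 != 14 -> empty
(49,28): row=0b110001, col=0b11100, row AND col = 0b10000 = 16; 16 != 28 -> empty
(204,171): row=0b11001100, col=0b10101011, row AND col = 0b10001000 = 136; 136 != 171 -> empty
(187,114): row=0b10111011, col=0b1110010, row AND col = 0b110010 = 50; 50 != 114 -> empty

Answer: yes no yes no no no no no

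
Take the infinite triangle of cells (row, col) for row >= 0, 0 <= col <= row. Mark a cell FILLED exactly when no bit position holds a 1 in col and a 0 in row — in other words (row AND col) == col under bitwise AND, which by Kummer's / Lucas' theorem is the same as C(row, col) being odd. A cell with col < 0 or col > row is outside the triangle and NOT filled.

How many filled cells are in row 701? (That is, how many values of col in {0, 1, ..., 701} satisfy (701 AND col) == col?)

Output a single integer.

701 in binary = 1010111101
popcount(701) = number of 1-bits in 1010111101 = 7
A col c satisfies (701 AND c) == c iff every set bit of c is also set in 701; each of the 7 set bits of 701 can independently be on or off in c.
count = 2^7 = 128

Answer: 128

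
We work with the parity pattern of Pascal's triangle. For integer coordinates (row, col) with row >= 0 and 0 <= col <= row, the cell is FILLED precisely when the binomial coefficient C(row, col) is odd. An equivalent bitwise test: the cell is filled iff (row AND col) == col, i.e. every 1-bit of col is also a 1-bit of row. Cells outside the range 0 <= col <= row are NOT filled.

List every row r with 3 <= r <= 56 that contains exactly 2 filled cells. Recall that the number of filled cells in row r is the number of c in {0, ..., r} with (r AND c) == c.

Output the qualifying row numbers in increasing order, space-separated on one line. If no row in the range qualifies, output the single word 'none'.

Answer: 4 8 16 32

Derivation:
Row r has 2^popcount(r) filled cells, so we need popcount(r) = log2(2) = 1.
Scan r = 3..56 and keep those with exactly 1 one-bits:
r=3=11 popcount=2 -> skip
r=4=100 popcount=1 -> KEEP
r=5=101 popcount=2 -> skip
r=6=110 popcount=2 -> skip
r=7=111 popcount=3 -> skip
r=8=1000 popcount=1 -> KEEP
r=9=1001 popcount=2 -> skip
r=10=1010 popcount=2 -> skip
r=11=1011 popcount=3 -> skip
r=12=1100 popcount=2 -> skip
r=13=1101 popcount=3 -> skip
r=14=1110 popcount=3 -> skip
r=15=1111 popcount=4 -> skip
r=16=10000 popcount=1 -> KEEP
r=17=10001 popcount=2 -> skip
r=18=10010 popcount=2 -> skip
r=19=10011 popcount=3 -> skip
r=20=10100 popcount=2 -> skip
r=21=10101 popcount=3 -> skip
r=22=10110 popcount=3 -> skip
r=23=10111 popcount=4 -> skip
r=24=11000 popcount=2 -> skip
r=25=11001 popcount=3 -> skip
r=26=11010 popcount=3 -> skip
r=27=11011 popcount=4 -> skip
r=28=11100 popcount=3 -> skip
r=29=11101 popcount=4 -> skip
r=30=11110 popcount=4 -> skip
r=31=11111 popcount=5 -> skip
r=32=100000 popcount=1 -> KEEP
r=33=100001 popcount=2 -> skip
r=34=100010 popcount=2 -> skip
r=35=100011 popcount=3 -> skip
r=36=100100 popcount=2 -> skip
r=37=100101 popcount=3 -> skip
r=38=100110 popcount=3 -> skip
r=39=100111 popcount=4 -> skip
r=40=101000 popcount=2 -> skip
r=41=101001 popcount=3 -> skip
r=42=101010 popcount=3 -> skip
r=43=101011 popcount=4 -> skip
r=44=101100 popcount=3 -> skip
r=45=101101 popcount=4 -> skip
r=46=101110 popcount=4 -> skip
r=47=101111 popcount=5 -> skip
r=48=110000 popcount=2 -> skip
r=49=110001 popcount=3 -> skip
r=50=110010 popcount=3 -> skip
r=51=110011 popcount=4 -> skip
r=52=110100 popcount=3 -> skip
r=53=110101 popcount=4 -> skip
r=54=110110 popcount=4 -> skip
r=55=110111 popcount=5 -> skip
r=56=111000 popcount=3 -> skip
Kept rows: 4 8 16 32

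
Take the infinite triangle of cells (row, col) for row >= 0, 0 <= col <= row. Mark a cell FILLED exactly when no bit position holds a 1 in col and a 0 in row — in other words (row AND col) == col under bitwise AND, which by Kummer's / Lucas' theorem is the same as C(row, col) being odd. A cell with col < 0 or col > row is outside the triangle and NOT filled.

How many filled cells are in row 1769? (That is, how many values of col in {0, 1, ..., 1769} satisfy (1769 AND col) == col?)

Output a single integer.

Answer: 128

Derivation:
1769 in binary = 11011101001
popcount(1769) = number of 1-bits in 11011101001 = 7
A col c satisfies (1769 AND c) == c iff every set bit of c is also set in 1769; each of the 7 set bits of 1769 can independently be on or off in c.
count = 2^7 = 128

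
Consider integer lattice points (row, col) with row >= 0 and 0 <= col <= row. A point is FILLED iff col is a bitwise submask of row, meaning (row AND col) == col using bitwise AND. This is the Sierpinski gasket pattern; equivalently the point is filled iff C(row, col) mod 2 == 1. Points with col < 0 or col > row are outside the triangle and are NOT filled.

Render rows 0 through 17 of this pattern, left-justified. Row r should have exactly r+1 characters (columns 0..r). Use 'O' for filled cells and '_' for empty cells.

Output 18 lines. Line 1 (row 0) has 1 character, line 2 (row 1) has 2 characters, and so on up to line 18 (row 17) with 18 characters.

Answer: O
OO
O_O
OOOO
O___O
OO__OO
O_O_O_O
OOOOOOOO
O_______O
OO______OO
O_O_____O_O
OOOO____OOOO
O___O___O___O
OO__OO__OO__OO
O_O_O_O_O_O_O_O
OOOOOOOOOOOOOOOO
O_______________O
OO______________OO

Derivation:
r0=0: O
r1=1: OO
r2=10: O_O
r3=11: OOOO
r4=100: O___O
r5=101: OO__OO
r6=110: O_O_O_O
r7=111: OOOOOOOO
r8=1000: O_______O
r9=1001: OO______OO
r10=1010: O_O_____O_O
r11=1011: OOOO____OOOO
r12=1100: O___O___O___O
r13=1101: OO__OO__OO__OO
r14=1110: O_O_O_O_O_O_O_O
r15=1111: OOOOOOOOOOOOOOOO
r16=10000: O_______________O
r17=10001: OO______________OO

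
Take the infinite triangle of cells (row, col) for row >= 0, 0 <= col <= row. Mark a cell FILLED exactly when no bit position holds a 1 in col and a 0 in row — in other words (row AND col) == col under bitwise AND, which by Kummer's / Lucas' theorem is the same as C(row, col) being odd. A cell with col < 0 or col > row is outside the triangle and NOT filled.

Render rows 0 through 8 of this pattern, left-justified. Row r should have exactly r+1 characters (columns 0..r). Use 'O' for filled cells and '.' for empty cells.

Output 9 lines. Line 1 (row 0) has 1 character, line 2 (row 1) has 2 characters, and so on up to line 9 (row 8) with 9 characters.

Answer: O
OO
O.O
OOOO
O...O
OO..OO
O.O.O.O
OOOOOOOO
O.......O

Derivation:
r0=0: O
r1=1: OO
r2=10: O.O
r3=11: OOOO
r4=100: O...O
r5=101: OO..OO
r6=110: O.O.O.O
r7=111: OOOOOOOO
r8=1000: O.......O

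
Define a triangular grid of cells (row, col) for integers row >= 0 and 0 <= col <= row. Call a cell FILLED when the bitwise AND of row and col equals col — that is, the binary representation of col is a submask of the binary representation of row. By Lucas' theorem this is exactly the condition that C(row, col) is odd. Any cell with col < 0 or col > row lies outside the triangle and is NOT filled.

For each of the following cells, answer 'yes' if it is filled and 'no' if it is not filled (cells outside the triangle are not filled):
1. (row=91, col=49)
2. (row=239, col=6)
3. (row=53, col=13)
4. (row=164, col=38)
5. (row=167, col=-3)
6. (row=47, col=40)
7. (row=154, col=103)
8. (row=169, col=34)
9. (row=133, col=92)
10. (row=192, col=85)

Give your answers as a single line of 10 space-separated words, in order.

Answer: no yes no no no yes no no no no

Derivation:
(91,49): row=0b1011011, col=0b110001, row AND col = 0b10001 = 17; 17 != 49 -> empty
(239,6): row=0b11101111, col=0b110, row AND col = 0b110 = 6; 6 == 6 -> filled
(53,13): row=0b110101, col=0b1101, row AND col = 0b101 = 5; 5 != 13 -> empty
(164,38): row=0b10100100, col=0b100110, row AND col = 0b100100 = 36; 36 != 38 -> empty
(167,-3): col outside [0, 167] -> not filled
(47,40): row=0b101111, col=0b101000, row AND col = 0b101000 = 40; 40 == 40 -> filled
(154,103): row=0b10011010, col=0b1100111, row AND col = 0b10 = 2; 2 != 103 -> empty
(169,34): row=0b10101001, col=0b100010, row AND col = 0b100000 = 32; 32 != 34 -> empty
(133,92): row=0b10000101, col=0b1011100, row AND col = 0b100 = 4; 4 != 92 -> empty
(192,85): row=0b11000000, col=0b1010101, row AND col = 0b1000000 = 64; 64 != 85 -> empty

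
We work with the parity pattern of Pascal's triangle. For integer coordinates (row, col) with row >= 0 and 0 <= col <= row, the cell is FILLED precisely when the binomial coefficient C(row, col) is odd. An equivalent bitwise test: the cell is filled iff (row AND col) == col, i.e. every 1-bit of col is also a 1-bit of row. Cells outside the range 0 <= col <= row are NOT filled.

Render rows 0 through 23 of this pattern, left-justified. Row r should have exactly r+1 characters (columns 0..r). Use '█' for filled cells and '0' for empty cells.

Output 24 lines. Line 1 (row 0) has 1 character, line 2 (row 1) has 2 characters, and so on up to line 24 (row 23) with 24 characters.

r0=0: █
r1=1: ██
r2=10: █0█
r3=11: ████
r4=100: █000█
r5=101: ██00██
r6=110: █0█0█0█
r7=111: ████████
r8=1000: █0000000█
r9=1001: ██000000██
r10=1010: █0█00000█0█
r11=1011: ████0000████
r12=1100: █000█000█000█
r13=1101: ██00██00██00██
r14=1110: █0█0█0█0█0█0█0█
r15=1111: ████████████████
r16=10000: █000000000000000█
r17=10001: ██00000000000000██
r18=10010: █0█0000000000000█0█
r19=10011: ████000000000000████
r20=10100: █000█00000000000█000█
r21=10101: ██00██0000000000██00██
r22=10110: █0█0█0█000000000█0█0█0█
r23=10111: ████████00000000████████

Answer: █
██
█0█
████
█000█
██00██
█0█0█0█
████████
█0000000█
██000000██
█0█00000█0█
████0000████
█000█000█000█
██00██00██00██
█0█0█0█0█0█0█0█
████████████████
█000000000000000█
██00000000000000██
█0█0000000000000█0█
████000000000000████
█000█00000000000█000█
██00██0000000000██00██
█0█0█0█000000000█0█0█0█
████████00000000████████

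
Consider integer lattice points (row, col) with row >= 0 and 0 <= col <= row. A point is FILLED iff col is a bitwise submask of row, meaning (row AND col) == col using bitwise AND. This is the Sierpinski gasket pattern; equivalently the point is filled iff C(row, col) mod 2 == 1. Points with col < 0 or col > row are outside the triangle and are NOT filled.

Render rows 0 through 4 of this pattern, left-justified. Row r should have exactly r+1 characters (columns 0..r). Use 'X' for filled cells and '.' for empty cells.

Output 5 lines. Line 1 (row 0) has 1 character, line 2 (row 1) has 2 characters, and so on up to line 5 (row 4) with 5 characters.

Answer: X
XX
X.X
XXXX
X...X

Derivation:
r0=0: X
r1=1: XX
r2=10: X.X
r3=11: XXXX
r4=100: X...X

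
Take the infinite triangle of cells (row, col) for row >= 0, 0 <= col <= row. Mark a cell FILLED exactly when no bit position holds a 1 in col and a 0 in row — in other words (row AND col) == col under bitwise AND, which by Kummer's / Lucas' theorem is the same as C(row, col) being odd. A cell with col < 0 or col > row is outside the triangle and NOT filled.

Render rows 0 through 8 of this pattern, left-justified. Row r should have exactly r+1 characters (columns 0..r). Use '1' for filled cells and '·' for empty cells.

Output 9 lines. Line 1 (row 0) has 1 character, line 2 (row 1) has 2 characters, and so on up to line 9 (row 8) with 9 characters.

r0=0: 1
r1=1: 11
r2=10: 1·1
r3=11: 1111
r4=100: 1···1
r5=101: 11··11
r6=110: 1·1·1·1
r7=111: 11111111
r8=1000: 1·······1

Answer: 1
11
1·1
1111
1···1
11··11
1·1·1·1
11111111
1·······1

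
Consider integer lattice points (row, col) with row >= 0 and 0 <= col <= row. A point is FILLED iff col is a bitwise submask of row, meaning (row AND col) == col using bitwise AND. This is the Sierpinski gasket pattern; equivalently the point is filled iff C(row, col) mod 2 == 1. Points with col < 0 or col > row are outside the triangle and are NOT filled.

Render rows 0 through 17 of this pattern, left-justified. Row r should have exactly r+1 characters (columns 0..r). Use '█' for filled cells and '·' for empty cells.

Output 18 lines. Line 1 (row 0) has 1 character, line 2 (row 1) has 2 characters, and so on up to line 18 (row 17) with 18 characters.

Answer: █
██
█·█
████
█···█
██··██
█·█·█·█
████████
█·······█
██······██
█·█·····█·█
████····████
█···█···█···█
██··██··██··██
█·█·█·█·█·█·█·█
████████████████
█···············█
██··············██

Derivation:
r0=0: █
r1=1: ██
r2=10: █·█
r3=11: ████
r4=100: █···█
r5=101: ██··██
r6=110: █·█·█·█
r7=111: ████████
r8=1000: █·······█
r9=1001: ██······██
r10=1010: █·█·····█·█
r11=1011: ████····████
r12=1100: █···█···█···█
r13=1101: ██··██··██··██
r14=1110: █·█·█·█·█·█·█·█
r15=1111: ████████████████
r16=10000: █···············█
r17=10001: ██··············██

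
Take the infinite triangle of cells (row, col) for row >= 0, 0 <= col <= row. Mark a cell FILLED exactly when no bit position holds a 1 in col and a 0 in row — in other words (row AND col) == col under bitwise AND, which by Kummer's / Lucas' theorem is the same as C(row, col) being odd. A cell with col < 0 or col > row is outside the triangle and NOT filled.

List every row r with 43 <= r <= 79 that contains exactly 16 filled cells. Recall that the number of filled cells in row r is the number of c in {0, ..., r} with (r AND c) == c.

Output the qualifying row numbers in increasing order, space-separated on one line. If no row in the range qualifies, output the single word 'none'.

Row r has 2^popcount(r) filled cells, so we need popcount(r) = log2(16) = 4.
Scan r = 43..79 and keep those with exactly 4 one-bits:
r=43=101011 popcount=4 -> KEEP
r=44=101100 popcount=3 -> skip
r=45=101101 popcount=4 -> KEEP
r=46=101110 popcount=4 -> KEEP
r=47=101111 popcount=5 -> skip
r=48=110000 popcount=2 -> skip
r=49=110001 popcount=3 -> skip
r=50=110010 popcount=3 -> skip
r=51=110011 popcount=4 -> KEEP
r=52=110100 popcount=3 -> skip
r=53=110101 popcount=4 -> KEEP
r=54=110110 popcount=4 -> KEEP
r=55=110111 popcount=5 -> skip
r=56=111000 popcount=3 -> skip
r=57=111001 popcount=4 -> KEEP
r=58=111010 popcount=4 -> KEEP
r=59=111011 popcount=5 -> skip
r=60=111100 popcount=4 -> KEEP
r=61=111101 popcount=5 -> skip
r=62=111110 popcount=5 -> skip
r=63=111111 popcount=6 -> skip
r=64=1000000 popcount=1 -> skip
r=65=1000001 popcount=2 -> skip
r=66=1000010 popcount=2 -> skip
r=67=1000011 popcount=3 -> skip
r=68=1000100 popcount=2 -> skip
r=69=1000101 popcount=3 -> skip
r=70=1000110 popcount=3 -> skip
r=71=1000111 popcount=4 -> KEEP
r=72=1001000 popcount=2 -> skip
r=73=1001001 popcount=3 -> skip
r=74=1001010 popcount=3 -> skip
r=75=1001011 popcount=4 -> KEEP
r=76=1001100 popcount=3 -> skip
r=77=1001101 popcount=4 -> KEEP
r=78=1001110 popcount=4 -> KEEP
r=79=1001111 popcount=5 -> skip
Kept rows: 43 45 46 51 53 54 57 58 60 71 75 77 78

Answer: 43 45 46 51 53 54 57 58 60 71 75 77 78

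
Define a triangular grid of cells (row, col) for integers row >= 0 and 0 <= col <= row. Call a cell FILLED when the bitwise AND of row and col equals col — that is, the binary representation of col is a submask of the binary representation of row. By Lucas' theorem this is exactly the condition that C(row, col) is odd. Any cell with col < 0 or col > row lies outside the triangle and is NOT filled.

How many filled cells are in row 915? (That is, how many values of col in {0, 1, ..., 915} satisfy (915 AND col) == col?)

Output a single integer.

Answer: 64

Derivation:
915 in binary = 1110010011
popcount(915) = number of 1-bits in 1110010011 = 6
A col c satisfies (915 AND c) == c iff every set bit of c is also set in 915; each of the 6 set bits of 915 can independently be on or off in c.
count = 2^6 = 64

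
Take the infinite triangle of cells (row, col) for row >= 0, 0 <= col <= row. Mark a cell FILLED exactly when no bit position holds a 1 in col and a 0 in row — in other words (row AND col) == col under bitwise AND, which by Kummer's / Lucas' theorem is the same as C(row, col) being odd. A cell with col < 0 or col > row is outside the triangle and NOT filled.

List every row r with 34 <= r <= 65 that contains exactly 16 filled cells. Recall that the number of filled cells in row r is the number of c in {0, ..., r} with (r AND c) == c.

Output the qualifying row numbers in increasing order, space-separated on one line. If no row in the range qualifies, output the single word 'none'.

Row r has 2^popcount(r) filled cells, so we need popcount(r) = log2(16) = 4.
Scan r = 34..65 and keep those with exactly 4 one-bits:
r=34=100010 popcount=2 -> skip
r=35=100011 popcount=3 -> skip
r=36=100100 popcount=2 -> skip
r=37=100101 popcount=3 -> skip
r=38=100110 popcount=3 -> skip
r=39=100111 popcount=4 -> KEEP
r=40=101000 popcount=2 -> skip
r=41=101001 popcount=3 -> skip
r=42=101010 popcount=3 -> skip
r=43=101011 popcount=4 -> KEEP
r=44=101100 popcount=3 -> skip
r=45=101101 popcount=4 -> KEEP
r=46=101110 popcount=4 -> KEEP
r=47=101111 popcount=5 -> skip
r=48=110000 popcount=2 -> skip
r=49=110001 popcount=3 -> skip
r=50=110010 popcount=3 -> skip
r=51=110011 popcount=4 -> KEEP
r=52=110100 popcount=3 -> skip
r=53=110101 popcount=4 -> KEEP
r=54=110110 popcount=4 -> KEEP
r=55=110111 popcount=5 -> skip
r=56=111000 popcount=3 -> skip
r=57=111001 popcount=4 -> KEEP
r=58=111010 popcount=4 -> KEEP
r=59=111011 popcount=5 -> skip
r=60=111100 popcount=4 -> KEEP
r=61=111101 popcount=5 -> skip
r=62=111110 popcount=5 -> skip
r=63=111111 popcount=6 -> skip
r=64=1000000 popcount=1 -> skip
r=65=1000001 popcount=2 -> skip
Kept rows: 39 43 45 46 51 53 54 57 58 60

Answer: 39 43 45 46 51 53 54 57 58 60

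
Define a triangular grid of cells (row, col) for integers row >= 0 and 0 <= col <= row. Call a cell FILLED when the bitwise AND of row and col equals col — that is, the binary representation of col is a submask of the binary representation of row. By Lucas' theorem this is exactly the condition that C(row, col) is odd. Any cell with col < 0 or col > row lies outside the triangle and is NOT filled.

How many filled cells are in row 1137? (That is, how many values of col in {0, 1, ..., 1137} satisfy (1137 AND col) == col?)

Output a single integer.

Answer: 32

Derivation:
1137 in binary = 10001110001
popcount(1137) = number of 1-bits in 10001110001 = 5
A col c satisfies (1137 AND c) == c iff every set bit of c is also set in 1137; each of the 5 set bits of 1137 can independently be on or off in c.
count = 2^5 = 32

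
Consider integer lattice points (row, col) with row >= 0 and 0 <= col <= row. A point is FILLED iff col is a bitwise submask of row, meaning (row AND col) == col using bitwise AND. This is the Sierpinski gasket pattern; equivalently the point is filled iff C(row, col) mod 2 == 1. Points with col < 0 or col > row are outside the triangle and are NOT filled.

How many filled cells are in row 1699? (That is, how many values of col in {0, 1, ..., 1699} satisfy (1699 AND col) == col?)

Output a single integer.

1699 in binary = 11010100011
popcount(1699) = number of 1-bits in 11010100011 = 6
A col c satisfies (1699 AND c) == c iff every set bit of c is also set in 1699; each of the 6 set bits of 1699 can independently be on or off in c.
count = 2^6 = 64

Answer: 64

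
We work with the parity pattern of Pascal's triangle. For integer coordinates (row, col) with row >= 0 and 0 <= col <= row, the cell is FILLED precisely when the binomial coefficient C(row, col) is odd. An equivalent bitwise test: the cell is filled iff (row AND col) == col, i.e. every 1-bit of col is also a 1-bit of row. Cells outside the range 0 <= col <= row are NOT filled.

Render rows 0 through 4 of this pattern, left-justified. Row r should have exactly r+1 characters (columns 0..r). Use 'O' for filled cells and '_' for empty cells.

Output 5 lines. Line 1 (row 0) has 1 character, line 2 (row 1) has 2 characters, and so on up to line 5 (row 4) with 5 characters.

Answer: O
OO
O_O
OOOO
O___O

Derivation:
r0=0: O
r1=1: OO
r2=10: O_O
r3=11: OOOO
r4=100: O___O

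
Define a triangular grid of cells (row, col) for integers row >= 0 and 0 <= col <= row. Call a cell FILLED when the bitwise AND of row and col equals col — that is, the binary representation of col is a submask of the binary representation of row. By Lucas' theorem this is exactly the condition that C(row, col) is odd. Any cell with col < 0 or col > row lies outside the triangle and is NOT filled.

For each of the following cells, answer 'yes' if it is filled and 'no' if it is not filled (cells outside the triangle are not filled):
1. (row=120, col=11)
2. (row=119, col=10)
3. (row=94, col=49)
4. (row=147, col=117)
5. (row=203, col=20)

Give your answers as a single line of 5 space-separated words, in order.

Answer: no no no no no

Derivation:
(120,11): row=0b1111000, col=0b1011, row AND col = 0b1000 = 8; 8 != 11 -> empty
(119,10): row=0b1110111, col=0b1010, row AND col = 0b10 = 2; 2 != 10 -> empty
(94,49): row=0b1011110, col=0b110001, row AND col = 0b10000 = 16; 16 != 49 -> empty
(147,117): row=0b10010011, col=0b1110101, row AND col = 0b10001 = 17; 17 != 117 -> empty
(203,20): row=0b11001011, col=0b10100, row AND col = 0b0 = 0; 0 != 20 -> empty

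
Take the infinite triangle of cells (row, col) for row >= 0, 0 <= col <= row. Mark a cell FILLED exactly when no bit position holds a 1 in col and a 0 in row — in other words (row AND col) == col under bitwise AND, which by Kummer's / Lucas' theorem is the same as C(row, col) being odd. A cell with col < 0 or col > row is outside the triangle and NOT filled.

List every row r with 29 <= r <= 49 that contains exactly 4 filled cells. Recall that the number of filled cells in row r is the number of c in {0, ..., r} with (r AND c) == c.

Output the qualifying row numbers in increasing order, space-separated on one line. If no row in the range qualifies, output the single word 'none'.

Row r has 2^popcount(r) filled cells, so we need popcount(r) = log2(4) = 2.
Scan r = 29..49 and keep those with exactly 2 one-bits:
r=29=11101 popcount=4 -> skip
r=30=11110 popcount=4 -> skip
r=31=11111 popcount=5 -> skip
r=32=100000 popcount=1 -> skip
r=33=100001 popcount=2 -> KEEP
r=34=100010 popcount=2 -> KEEP
r=35=100011 popcount=3 -> skip
r=36=100100 popcount=2 -> KEEP
r=37=100101 popcount=3 -> skip
r=38=100110 popcount=3 -> skip
r=39=100111 popcount=4 -> skip
r=40=101000 popcount=2 -> KEEP
r=41=101001 popcount=3 -> skip
r=42=101010 popcount=3 -> skip
r=43=101011 popcount=4 -> skip
r=44=101100 popcount=3 -> skip
r=45=101101 popcount=4 -> skip
r=46=101110 popcount=4 -> skip
r=47=101111 popcount=5 -> skip
r=48=110000 popcount=2 -> KEEP
r=49=110001 popcount=3 -> skip
Kept rows: 33 34 36 40 48

Answer: 33 34 36 40 48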